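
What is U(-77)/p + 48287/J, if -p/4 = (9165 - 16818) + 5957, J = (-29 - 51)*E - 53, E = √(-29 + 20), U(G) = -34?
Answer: -8681870665/204907328 + 11588880*I/60409 ≈ -42.37 + 191.84*I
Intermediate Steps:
E = 3*I (E = √(-9) = 3*I ≈ 3.0*I)
J = -53 - 240*I (J = (-29 - 51)*(3*I) - 53 = -240*I - 53 = -53 - 240*I ≈ -53.0 - 240.0*I)
p = 6784 (p = -4*((9165 - 16818) + 5957) = -4*(-7653 + 5957) = -4*(-1696) = 6784)
U(-77)/p + 48287/J = -34/6784 + 48287/(-53 - 240*I) = -34*1/6784 + 48287*((-53 + 240*I)/60409) = -17/3392 + 48287*(-53 + 240*I)/60409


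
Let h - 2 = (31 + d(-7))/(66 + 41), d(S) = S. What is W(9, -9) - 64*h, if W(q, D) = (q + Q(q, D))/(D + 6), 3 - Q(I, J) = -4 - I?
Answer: -48371/321 ≈ -150.69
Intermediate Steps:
Q(I, J) = 7 + I (Q(I, J) = 3 - (-4 - I) = 3 + (4 + I) = 7 + I)
h = 238/107 (h = 2 + (31 - 7)/(66 + 41) = 2 + 24/107 = 238/107 ≈ 2.2243)
W(q, D) = (7 + 2*q)/(6 + D) (W(q, D) = (q + (7 + q))/(D + 6) = (7 + 2*q)/(6 + D))
W(9, -9) - 64*h = (7 + 2*9)/(6 - 9) - 64*238/107 = (7 + 18)/(-3) - 15232/107 = -1/3*25 - 15232/107 = -25/3 - 15232/107 = -48371/321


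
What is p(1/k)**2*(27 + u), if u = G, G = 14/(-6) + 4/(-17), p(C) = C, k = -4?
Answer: 623/408 ≈ 1.5270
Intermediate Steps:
G = -131/51 (G = 14*(-1/6) + 4*(-1/17) = -7/3 - 4/17 = -131/51 ≈ -2.5686)
u = -131/51 ≈ -2.5686
p(1/k)**2*(27 + u) = (1/(-4))**2*(27 - 131/51) = (1*(-1/4))**2*(1246/51) = (-1/4)**2*(1246/51) = (1/16)*(1246/51) = 623/408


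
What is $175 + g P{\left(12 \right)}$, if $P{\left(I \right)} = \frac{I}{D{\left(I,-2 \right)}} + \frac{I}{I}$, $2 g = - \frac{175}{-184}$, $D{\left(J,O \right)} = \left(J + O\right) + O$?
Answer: $\frac{129675}{736} \approx 176.19$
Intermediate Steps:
$D{\left(J,O \right)} = J + 2 O$
$g = \frac{175}{368}$ ($g = \frac{\left(-175\right) \frac{1}{-184}}{2} = \frac{\left(-175\right) \left(- \frac{1}{184}\right)}{2} = \frac{1}{2} \cdot \frac{175}{184} = \frac{175}{368} \approx 0.47554$)
$P{\left(I \right)} = 1 + \frac{I}{-4 + I}$ ($P{\left(I \right)} = \frac{I}{I + 2 \left(-2\right)} + \frac{I}{I} = \frac{I}{I - 4} + 1 = \frac{I}{-4 + I} + 1 = 1 + \frac{I}{-4 + I}$)
$175 + g P{\left(12 \right)} = 175 + \frac{175 \frac{2 \left(-2 + 12\right)}{-4 + 12}}{368} = 175 + \frac{175 \cdot 2 \cdot \frac{1}{8} \cdot 10}{368} = 175 + \frac{175}{368} \cdot \frac{5}{2} = 175 + \frac{875}{736} = \frac{129675}{736}$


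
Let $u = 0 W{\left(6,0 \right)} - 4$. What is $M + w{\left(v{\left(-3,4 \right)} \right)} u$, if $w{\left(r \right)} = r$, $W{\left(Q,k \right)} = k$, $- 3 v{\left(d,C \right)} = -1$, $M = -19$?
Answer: $- \frac{61}{3} \approx -20.333$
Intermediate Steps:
$v{\left(d,C \right)} = \frac{1}{3}$ ($v{\left(d,C \right)} = \left(- \frac{1}{3}\right) \left(-1\right) = \frac{1}{3}$)
$u = -4$ ($u = 0 \cdot 0 - 4 = 0 - 4 = -4$)
$M + w{\left(v{\left(-3,4 \right)} \right)} u = -19 + \frac{1}{3} \left(-4\right) = -19 - \frac{4}{3} = - \frac{61}{3}$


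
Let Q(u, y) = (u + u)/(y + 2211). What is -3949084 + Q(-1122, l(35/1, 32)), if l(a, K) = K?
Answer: -8857797656/2243 ≈ -3.9491e+6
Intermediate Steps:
Q(u, y) = 2*u/(2211 + y) (Q(u, y) = (2*u)/(2211 + y) = 2*u/(2211 + y))
-3949084 + Q(-1122, l(35/1, 32)) = -3949084 + 2*(-1122)/(2211 + 32) = -3949084 + 2*(-1122)/2243 = -3949084 + 2*(-1122)*(1/2243) = -3949084 - 2244/2243 = -8857797656/2243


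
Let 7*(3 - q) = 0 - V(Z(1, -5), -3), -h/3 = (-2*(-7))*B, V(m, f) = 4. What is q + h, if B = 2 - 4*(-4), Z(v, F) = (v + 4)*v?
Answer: -5267/7 ≈ -752.43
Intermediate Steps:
Z(v, F) = v*(4 + v) (Z(v, F) = (4 + v)*v = v*(4 + v))
B = 18 (B = 2 + 16 = 18)
h = -756 (h = -3*(-2*(-7))*18 = -42*18 = -3*252 = -756)
q = 25/7 (q = 3 - (0 - 1*4)/7 = 3 - (0 - 4)/7 = 3 - ⅐*(-4) = 3 + 4/7 = 25/7 ≈ 3.5714)
q + h = 25/7 - 756 = -5267/7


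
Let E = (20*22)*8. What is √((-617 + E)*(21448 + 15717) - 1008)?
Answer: √107888987 ≈ 10387.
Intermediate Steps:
E = 3520 (E = 440*8 = 3520)
√((-617 + E)*(21448 + 15717) - 1008) = √((-617 + 3520)*(21448 + 15717) - 1008) = √(2903*37165 - 1008) = √(107889995 - 1008) = √107888987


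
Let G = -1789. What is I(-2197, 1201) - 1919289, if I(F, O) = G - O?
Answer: -1922279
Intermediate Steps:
I(F, O) = -1789 - O
I(-2197, 1201) - 1919289 = (-1789 - 1*1201) - 1919289 = (-1789 - 1201) - 1919289 = -2990 - 1919289 = -1922279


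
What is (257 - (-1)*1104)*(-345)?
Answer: -469545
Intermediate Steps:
(257 - (-1)*1104)*(-345) = (257 - 1*(-1104))*(-345) = (257 + 1104)*(-345) = 1361*(-345) = -469545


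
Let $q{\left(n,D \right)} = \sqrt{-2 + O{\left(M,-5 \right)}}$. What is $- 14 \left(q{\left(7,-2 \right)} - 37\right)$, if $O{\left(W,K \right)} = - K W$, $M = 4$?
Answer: $518 - 42 \sqrt{2} \approx 458.6$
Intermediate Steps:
$O{\left(W,K \right)} = - K W$
$q{\left(n,D \right)} = 3 \sqrt{2}$ ($q{\left(n,D \right)} = \sqrt{-2 - \left(-5\right) 4} = \sqrt{-2 + 20} = \sqrt{18} = 3 \sqrt{2}$)
$- 14 \left(q{\left(7,-2 \right)} - 37\right) = - 14 \left(3 \sqrt{2} - 37\right) = - 14 \left(-37 + 3 \sqrt{2}\right) = 518 - 42 \sqrt{2}$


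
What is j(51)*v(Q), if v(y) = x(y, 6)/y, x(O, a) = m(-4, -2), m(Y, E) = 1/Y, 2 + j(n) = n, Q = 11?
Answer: -49/44 ≈ -1.1136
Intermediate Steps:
j(n) = -2 + n
x(O, a) = -1/4 (x(O, a) = 1/(-4) = -1/4)
v(y) = -1/(4*y)
j(51)*v(Q) = (-2 + 51)*(-1/4/11) = 49*(-1/4*1/11) = 49*(-1/44) = -49/44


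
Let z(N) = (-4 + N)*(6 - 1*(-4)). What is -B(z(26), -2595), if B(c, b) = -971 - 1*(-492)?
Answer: 479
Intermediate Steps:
z(N) = -40 + 10*N (z(N) = (-4 + N)*(6 + 4) = (-4 + N)*10 = -40 + 10*N)
B(c, b) = -479 (B(c, b) = -971 + 492 = -479)
-B(z(26), -2595) = -1*(-479) = 479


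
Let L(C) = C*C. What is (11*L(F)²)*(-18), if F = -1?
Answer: -198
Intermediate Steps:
L(C) = C²
(11*L(F)²)*(-18) = (11*((-1)²)²)*(-18) = (11*1²)*(-18) = (11*1)*(-18) = 11*(-18) = -198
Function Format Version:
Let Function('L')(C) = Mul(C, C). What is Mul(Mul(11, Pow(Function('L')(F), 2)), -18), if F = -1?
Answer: -198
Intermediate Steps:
Function('L')(C) = Pow(C, 2)
Mul(Mul(11, Pow(Function('L')(F), 2)), -18) = Mul(Mul(11, Pow(Pow(-1, 2), 2)), -18) = Mul(Mul(11, Pow(1, 2)), -18) = Mul(Mul(11, 1), -18) = Mul(11, -18) = -198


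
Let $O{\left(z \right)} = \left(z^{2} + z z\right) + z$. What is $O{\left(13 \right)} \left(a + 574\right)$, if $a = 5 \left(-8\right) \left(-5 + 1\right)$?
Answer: $257634$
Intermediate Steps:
$a = 160$ ($a = \left(-40\right) \left(-4\right) = 160$)
$O{\left(z \right)} = z + 2 z^{2}$ ($O{\left(z \right)} = \left(z^{2} + z^{2}\right) + z = 2 z^{2} + z = z + 2 z^{2}$)
$O{\left(13 \right)} \left(a + 574\right) = 13 \left(1 + 2 \cdot 13\right) \left(160 + 574\right) = 13 \left(1 + 26\right) 734 = 13 \cdot 27 \cdot 734 = 351 \cdot 734 = 257634$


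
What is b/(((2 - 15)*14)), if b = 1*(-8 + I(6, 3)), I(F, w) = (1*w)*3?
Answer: -1/182 ≈ -0.0054945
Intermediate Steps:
I(F, w) = 3*w (I(F, w) = w*3 = 3*w)
b = 1 (b = 1*(-8 + 3*3) = 1*(-8 + 9) = 1*1 = 1)
b/(((2 - 15)*14)) = 1/((2 - 15)*14) = 1/(-13*14) = 1/(-182) = 1*(-1/182) = -1/182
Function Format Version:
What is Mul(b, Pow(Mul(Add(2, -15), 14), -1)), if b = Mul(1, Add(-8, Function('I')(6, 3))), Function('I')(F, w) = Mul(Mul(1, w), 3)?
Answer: Rational(-1, 182) ≈ -0.0054945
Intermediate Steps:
Function('I')(F, w) = Mul(3, w) (Function('I')(F, w) = Mul(w, 3) = Mul(3, w))
b = 1 (b = Mul(1, Add(-8, Mul(3, 3))) = Mul(1, Add(-8, 9)) = Mul(1, 1) = 1)
Mul(b, Pow(Mul(Add(2, -15), 14), -1)) = Mul(1, Pow(Mul(Add(2, -15), 14), -1)) = Mul(1, Pow(Mul(-13, 14), -1)) = Mul(1, Pow(-182, -1)) = Mul(1, Rational(-1, 182)) = Rational(-1, 182)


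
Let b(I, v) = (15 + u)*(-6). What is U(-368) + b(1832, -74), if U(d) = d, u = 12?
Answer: -530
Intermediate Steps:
b(I, v) = -162 (b(I, v) = (15 + 12)*(-6) = 27*(-6) = -162)
U(-368) + b(1832, -74) = -368 - 162 = -530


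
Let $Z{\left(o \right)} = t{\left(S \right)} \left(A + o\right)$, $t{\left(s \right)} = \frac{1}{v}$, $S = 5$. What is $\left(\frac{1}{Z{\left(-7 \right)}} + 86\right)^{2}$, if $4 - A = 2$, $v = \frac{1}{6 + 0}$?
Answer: $\frac{6651241}{900} \approx 7390.3$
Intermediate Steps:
$v = \frac{1}{6} \approx 0.16667$
$A = 2$ ($A = 4 - 2 = 2$)
$t{\left(s \right)} = 6$ ($t{\left(s \right)} = \frac{1}{\frac{1}{6}} = 6$)
$Z{\left(o \right)} = 12 + 6 o$ ($Z{\left(o \right)} = 6 \left(2 + o\right) = 12 + 6 o$)
$\left(\frac{1}{Z{\left(-7 \right)}} + 86\right)^{2} = \left(\frac{1}{12 + 6 \left(-7\right)} + 86\right)^{2} = \left(\frac{1}{12 - 42} + 86\right)^{2} = \left(\frac{1}{-30} + 86\right)^{2} = \left(- \frac{1}{30} + 86\right)^{2} = \left(\frac{2579}{30}\right)^{2} = \frac{6651241}{900}$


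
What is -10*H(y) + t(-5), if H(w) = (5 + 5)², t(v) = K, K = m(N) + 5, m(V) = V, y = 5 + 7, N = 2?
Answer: -993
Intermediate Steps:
y = 12
K = 7 (K = 2 + 5 = 7)
t(v) = 7
H(w) = 100 (H(w) = 10² = 100)
-10*H(y) + t(-5) = -10*100 + 7 = -1000 + 7 = -993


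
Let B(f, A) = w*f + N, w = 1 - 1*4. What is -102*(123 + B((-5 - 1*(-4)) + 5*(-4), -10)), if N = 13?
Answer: -20298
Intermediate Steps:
w = -3 (w = 1 - 4 = -3)
B(f, A) = 13 - 3*f (B(f, A) = -3*f + 13 = 13 - 3*f)
-102*(123 + B((-5 - 1*(-4)) + 5*(-4), -10)) = -102*(123 + (13 - 3*((-5 - 1*(-4)) + 5*(-4)))) = -102*(123 + (13 - 3*((-5 + 4) - 20))) = -102*(123 + (13 - 3*(-1 - 20))) = -102*(123 + (13 - 3*(-21))) = -102*(123 + (13 + 63)) = -102*(123 + 76) = -102*199 = -20298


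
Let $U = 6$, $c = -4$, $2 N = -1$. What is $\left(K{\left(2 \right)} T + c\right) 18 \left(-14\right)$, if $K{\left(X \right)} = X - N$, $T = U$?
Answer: $-2772$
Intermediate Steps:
$N = - \frac{1}{2}$ ($N = \frac{1}{2} \left(-1\right) = - \frac{1}{2} \approx -0.5$)
$T = 6$
$K{\left(X \right)} = \frac{1}{2} + X$ ($K{\left(X \right)} = X - - \frac{1}{2} = X + \frac{1}{2} = \frac{1}{2} + X$)
$\left(K{\left(2 \right)} T + c\right) 18 \left(-14\right) = \left(\left(\frac{1}{2} + 2\right) 6 - 4\right) 18 \left(-14\right) = \left(\frac{5}{2} \cdot 6 - 4\right) 18 \left(-14\right) = \left(15 - 4\right) 18 \left(-14\right) = 11 \cdot 18 \left(-14\right) = 198 \left(-14\right) = -2772$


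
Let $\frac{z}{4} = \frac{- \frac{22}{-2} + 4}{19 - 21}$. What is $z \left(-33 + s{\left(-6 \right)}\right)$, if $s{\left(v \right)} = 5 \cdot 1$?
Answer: $840$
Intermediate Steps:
$z = -30$ ($z = 4 \frac{- \frac{22}{-2} + 4}{19 - 21} = 4 \frac{\left(-22\right) \left(- \frac{1}{2}\right) + 4}{-2} = 4 \left(11 + 4\right) \left(- \frac{1}{2}\right) = 4 \cdot 15 \left(- \frac{1}{2}\right) = 4 \left(- \frac{15}{2}\right) = -30$)
$s{\left(v \right)} = 5$
$z \left(-33 + s{\left(-6 \right)}\right) = - 30 \left(-33 + 5\right) = \left(-30\right) \left(-28\right) = 840$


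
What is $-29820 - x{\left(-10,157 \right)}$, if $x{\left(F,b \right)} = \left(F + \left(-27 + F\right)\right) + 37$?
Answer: $-29810$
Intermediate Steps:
$x{\left(F,b \right)} = 10 + 2 F$ ($x{\left(F,b \right)} = \left(-27 + 2 F\right) + 37 = 10 + 2 F$)
$-29820 - x{\left(-10,157 \right)} = -29820 - \left(10 + 2 \left(-10\right)\right) = -29820 - \left(10 - 20\right) = -29820 - -10 = -29820 + 10 = -29810$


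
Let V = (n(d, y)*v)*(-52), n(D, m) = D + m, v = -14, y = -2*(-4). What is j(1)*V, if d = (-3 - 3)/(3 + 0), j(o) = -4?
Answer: -17472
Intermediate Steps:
y = 8
d = -2 (d = -6/3 = -6*1/3 = -2)
V = 4368 (V = ((-2 + 8)*(-14))*(-52) = (6*(-14))*(-52) = -84*(-52) = 4368)
j(1)*V = -4*4368 = -17472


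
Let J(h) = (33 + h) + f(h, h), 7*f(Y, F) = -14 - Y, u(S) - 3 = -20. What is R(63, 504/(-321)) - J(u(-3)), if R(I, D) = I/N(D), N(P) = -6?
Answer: -377/14 ≈ -26.929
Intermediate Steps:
u(S) = -17 (u(S) = 3 - 20 = -17)
f(Y, F) = -2 - Y/7 (f(Y, F) = (-14 - Y)/7 = -2 - Y/7)
R(I, D) = -I/6 (R(I, D) = I/(-6) = -I/6)
J(h) = 31 + 6*h/7 (J(h) = (33 + h) + (-2 - h/7) = 31 + 6*h/7)
R(63, 504/(-321)) - J(u(-3)) = -⅙*63 - (31 + (6/7)*(-17)) = -21/2 - (31 - 102/7) = -21/2 - 1*115/7 = -21/2 - 115/7 = -377/14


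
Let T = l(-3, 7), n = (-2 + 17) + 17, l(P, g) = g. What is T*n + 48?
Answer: 272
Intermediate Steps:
n = 32 (n = 15 + 17 = 32)
T = 7
T*n + 48 = 7*32 + 48 = 224 + 48 = 272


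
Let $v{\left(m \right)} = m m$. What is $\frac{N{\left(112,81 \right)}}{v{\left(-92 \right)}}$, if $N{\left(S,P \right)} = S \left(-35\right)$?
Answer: $- \frac{245}{529} \approx -0.46314$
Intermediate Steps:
$N{\left(S,P \right)} = - 35 S$
$v{\left(m \right)} = m^{2}$
$\frac{N{\left(112,81 \right)}}{v{\left(-92 \right)}} = \frac{\left(-35\right) 112}{\left(-92\right)^{2}} = - \frac{3920}{8464} = \left(-3920\right) \frac{1}{8464} = - \frac{245}{529}$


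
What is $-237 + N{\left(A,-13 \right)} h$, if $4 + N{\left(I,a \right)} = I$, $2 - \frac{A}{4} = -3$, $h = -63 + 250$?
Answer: $2755$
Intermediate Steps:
$h = 187$
$A = 20$ ($A = 8 - -12 = 8 + 12 = 20$)
$N{\left(I,a \right)} = -4 + I$
$-237 + N{\left(A,-13 \right)} h = -237 + \left(-4 + 20\right) 187 = -237 + 16 \cdot 187 = -237 + 2992 = 2755$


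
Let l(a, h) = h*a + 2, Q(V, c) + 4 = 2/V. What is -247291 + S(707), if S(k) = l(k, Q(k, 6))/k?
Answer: -174837561/707 ≈ -2.4730e+5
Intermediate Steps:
Q(V, c) = -4 + 2/V
l(a, h) = 2 + a*h (l(a, h) = a*h + 2 = 2 + a*h)
S(k) = (2 + k*(-4 + 2/k))/k
-247291 + S(707) = -247291 + (-4 + 4/707) = -247291 - 2824/707 = -174837561/707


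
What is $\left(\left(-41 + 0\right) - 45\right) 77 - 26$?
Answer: $-6648$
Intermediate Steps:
$\left(\left(-41 + 0\right) - 45\right) 77 - 26 = \left(-41 - 45\right) 77 - 26 = \left(-86\right) 77 - 26 = -6622 - 26 = -6648$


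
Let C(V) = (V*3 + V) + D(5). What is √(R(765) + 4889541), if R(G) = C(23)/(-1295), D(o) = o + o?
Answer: √8199882363435/1295 ≈ 2211.2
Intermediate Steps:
D(o) = 2*o
C(V) = 10 + 4*V (C(V) = (V*3 + V) + 2*5 = (3*V + V) + 10 = 4*V + 10 = 10 + 4*V)
R(G) = -102/1295 (R(G) = (10 + 4*23)/(-1295) = (10 + 92)*(-1/1295) = 102*(-1/1295) = -102/1295)
√(R(765) + 4889541) = √(-102/1295 + 4889541) = √(6331955493/1295) = √8199882363435/1295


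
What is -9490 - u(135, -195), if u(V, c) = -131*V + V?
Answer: 8060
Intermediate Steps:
u(V, c) = -130*V
-9490 - u(135, -195) = -9490 - (-130)*135 = -9490 - 1*(-17550) = -9490 + 17550 = 8060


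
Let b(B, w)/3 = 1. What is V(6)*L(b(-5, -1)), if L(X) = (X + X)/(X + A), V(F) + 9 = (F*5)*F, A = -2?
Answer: 1026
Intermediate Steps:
b(B, w) = 3 (b(B, w) = 3*1 = 3)
V(F) = -9 + 5*F**2 (V(F) = -9 + (F*5)*F = -9 + (5*F)*F = -9 + 5*F**2)
L(X) = 2*X/(-2 + X) (L(X) = (X + X)/(X - 2) = (2*X)/(-2 + X) = 2*X/(-2 + X))
V(6)*L(b(-5, -1)) = (-9 + 5*6**2)*(2*3/(-2 + 3)) = (-9 + 5*36)*(2*3/1) = (-9 + 180)*(2*3*1) = 171*6 = 1026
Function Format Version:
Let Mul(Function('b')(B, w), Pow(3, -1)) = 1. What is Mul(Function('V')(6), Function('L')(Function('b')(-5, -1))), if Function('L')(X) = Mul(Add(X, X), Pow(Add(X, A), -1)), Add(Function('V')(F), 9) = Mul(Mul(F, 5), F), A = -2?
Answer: 1026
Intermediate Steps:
Function('b')(B, w) = 3 (Function('b')(B, w) = Mul(3, 1) = 3)
Function('V')(F) = Add(-9, Mul(5, Pow(F, 2))) (Function('V')(F) = Add(-9, Mul(Mul(F, 5), F)) = Add(-9, Mul(Mul(5, F), F)) = Add(-9, Mul(5, Pow(F, 2))))
Function('L')(X) = Mul(2, X, Pow(Add(-2, X), -1)) (Function('L')(X) = Mul(Add(X, X), Pow(Add(X, -2), -1)) = Mul(Mul(2, X), Pow(Add(-2, X), -1)) = Mul(2, X, Pow(Add(-2, X), -1)))
Mul(Function('V')(6), Function('L')(Function('b')(-5, -1))) = Mul(Add(-9, Mul(5, Pow(6, 2))), Mul(2, 3, Pow(Add(-2, 3), -1))) = Mul(Add(-9, Mul(5, 36)), Mul(2, 3, Pow(1, -1))) = Mul(Add(-9, 180), Mul(2, 3, 1)) = Mul(171, 6) = 1026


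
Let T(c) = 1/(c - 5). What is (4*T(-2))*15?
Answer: -60/7 ≈ -8.5714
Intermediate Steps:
T(c) = 1/(-5 + c)
(4*T(-2))*15 = (4/(-5 - 2))*15 = (4/(-7))*15 = (4*(-⅐))*15 = -4/7*15 = -60/7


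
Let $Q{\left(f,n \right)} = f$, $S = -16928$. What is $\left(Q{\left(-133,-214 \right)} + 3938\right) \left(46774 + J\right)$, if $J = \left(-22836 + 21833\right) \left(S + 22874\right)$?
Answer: $-22514428520$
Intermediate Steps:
$J = -5963838$ ($J = \left(-22836 + 21833\right) \left(-16928 + 22874\right) = \left(-1003\right) 5946 = -5963838$)
$\left(Q{\left(-133,-214 \right)} + 3938\right) \left(46774 + J\right) = \left(-133 + 3938\right) \left(46774 - 5963838\right) = 3805 \left(-5917064\right) = -22514428520$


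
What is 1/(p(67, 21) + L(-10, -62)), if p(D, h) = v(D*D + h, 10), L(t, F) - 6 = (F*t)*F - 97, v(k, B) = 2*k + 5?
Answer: -1/29506 ≈ -3.3891e-5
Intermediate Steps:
v(k, B) = 5 + 2*k
L(t, F) = -91 + t*F² (L(t, F) = 6 + ((F*t)*F - 97) = 6 + (t*F² - 97) = 6 + (-97 + t*F²) = -91 + t*F²)
p(D, h) = 5 + 2*h + 2*D² (p(D, h) = 5 + 2*(D*D + h) = 5 + 2*(D² + h) = 5 + 2*(h + D²) = 5 + (2*h + 2*D²) = 5 + 2*h + 2*D²)
1/(p(67, 21) + L(-10, -62)) = 1/((5 + 2*21 + 2*67²) + (-91 - 10*(-62)²)) = 1/((5 + 42 + 2*4489) + (-91 - 10*3844)) = 1/((5 + 42 + 8978) + (-91 - 38440)) = 1/(9025 - 38531) = 1/(-29506) = -1/29506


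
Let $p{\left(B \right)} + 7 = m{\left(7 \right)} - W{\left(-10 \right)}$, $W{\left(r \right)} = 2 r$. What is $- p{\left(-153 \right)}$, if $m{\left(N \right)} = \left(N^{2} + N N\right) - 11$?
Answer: $-100$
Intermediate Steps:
$m{\left(N \right)} = -11 + 2 N^{2}$ ($m{\left(N \right)} = \left(N^{2} + N^{2}\right) - 11 = 2 N^{2} - 11 = -11 + 2 N^{2}$)
$p{\left(B \right)} = 100$ ($p{\left(B \right)} = -7 - \left(11 - 98 - 20\right) = -7 + \left(\left(-11 + 2 \cdot 49\right) - -20\right) = -7 + \left(\left(-11 + 98\right) + 20\right) = -7 + \left(87 + 20\right) = -7 + 107 = 100$)
$- p{\left(-153 \right)} = \left(-1\right) 100 = -100$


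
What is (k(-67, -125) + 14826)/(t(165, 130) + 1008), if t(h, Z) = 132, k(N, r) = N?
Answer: 14759/1140 ≈ 12.946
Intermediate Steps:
(k(-67, -125) + 14826)/(t(165, 130) + 1008) = (-67 + 14826)/(132 + 1008) = 14759/1140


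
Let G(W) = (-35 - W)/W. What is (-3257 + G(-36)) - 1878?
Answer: -184861/36 ≈ -5135.0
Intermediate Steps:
G(W) = (-35 - W)/W
(-3257 + G(-36)) - 1878 = (-3257 + (-35 - 1*(-36))/(-36)) - 1878 = (-3257 - (-35 + 36)/36) - 1878 = (-3257 - 1/36*1) - 1878 = (-3257 - 1/36) - 1878 = -117253/36 - 1878 = -184861/36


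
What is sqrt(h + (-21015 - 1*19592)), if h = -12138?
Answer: I*sqrt(52745) ≈ 229.66*I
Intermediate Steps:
sqrt(h + (-21015 - 1*19592)) = sqrt(-12138 + (-21015 - 1*19592)) = sqrt(-12138 + (-21015 - 19592)) = sqrt(-12138 - 40607) = sqrt(-52745) = I*sqrt(52745)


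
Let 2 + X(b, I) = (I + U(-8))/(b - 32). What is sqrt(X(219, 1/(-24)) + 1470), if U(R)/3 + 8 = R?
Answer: sqrt(7390873182)/2244 ≈ 38.311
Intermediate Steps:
U(R) = -24 + 3*R
X(b, I) = -2 + (-48 + I)/(-32 + b) (X(b, I) = -2 + (I + (-24 + 3*(-8)))/(b - 32) = -2 + (I + (-24 - 24))/(-32 + b) = -2 + (I - 48)/(-32 + b) = -2 + (-48 + I)/(-32 + b))
sqrt(X(219, 1/(-24)) + 1470) = sqrt((16 + 1/(-24) - 2*219)/(-32 + 219) + 1470) = sqrt((16 - 1/24 - 438)/187 + 1470) = sqrt((1/187)*(-10129/24) + 1470) = sqrt(-10129/4488 + 1470) = sqrt(6587231/4488) = sqrt(7390873182)/2244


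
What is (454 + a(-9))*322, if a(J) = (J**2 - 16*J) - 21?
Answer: 211876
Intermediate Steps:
a(J) = -21 + J**2 - 16*J
(454 + a(-9))*322 = (454 + (-21 + (-9)**2 - 16*(-9)))*322 = (454 + (-21 + 81 + 144))*322 = (454 + 204)*322 = 658*322 = 211876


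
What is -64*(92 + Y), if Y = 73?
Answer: -10560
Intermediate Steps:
-64*(92 + Y) = -64*(92 + 73) = -64*165 = -10560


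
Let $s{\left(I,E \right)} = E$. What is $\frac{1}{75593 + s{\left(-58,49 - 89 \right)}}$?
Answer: $\frac{1}{75553} \approx 1.3236 \cdot 10^{-5}$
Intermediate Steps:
$\frac{1}{75593 + s{\left(-58,49 - 89 \right)}} = \frac{1}{75593 + \left(49 - 89\right)} = \frac{1}{75593 - 40} = \frac{1}{75553}$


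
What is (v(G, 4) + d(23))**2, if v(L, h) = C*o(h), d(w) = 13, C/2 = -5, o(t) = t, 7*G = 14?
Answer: 729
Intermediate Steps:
G = 2 (G = (1/7)*14 = 2)
C = -10 (C = 2*(-5) = -10)
v(L, h) = -10*h
(v(G, 4) + d(23))**2 = (-10*4 + 13)**2 = (-40 + 13)**2 = (-27)**2 = 729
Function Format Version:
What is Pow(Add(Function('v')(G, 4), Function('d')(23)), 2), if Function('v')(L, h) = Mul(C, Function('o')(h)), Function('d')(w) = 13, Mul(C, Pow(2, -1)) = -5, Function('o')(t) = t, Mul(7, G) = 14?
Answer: 729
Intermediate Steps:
G = 2 (G = Mul(Rational(1, 7), 14) = 2)
C = -10 (C = Mul(2, -5) = -10)
Function('v')(L, h) = Mul(-10, h)
Pow(Add(Function('v')(G, 4), Function('d')(23)), 2) = Pow(Add(Mul(-10, 4), 13), 2) = Pow(Add(-40, 13), 2) = Pow(-27, 2) = 729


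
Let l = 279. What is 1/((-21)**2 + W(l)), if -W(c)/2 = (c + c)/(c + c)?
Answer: 1/439 ≈ 0.0022779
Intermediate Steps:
W(c) = -2 (W(c) = -2*(c + c)/(c + c) = -2*2*c/(2*c) = -2*2*c*1/(2*c) = -2*1 = -2)
1/((-21)**2 + W(l)) = 1/((-21)**2 - 2) = 1/(441 - 2) = 1/439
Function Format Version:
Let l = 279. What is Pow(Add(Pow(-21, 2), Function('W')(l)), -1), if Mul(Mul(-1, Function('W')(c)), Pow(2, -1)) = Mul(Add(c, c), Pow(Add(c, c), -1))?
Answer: Rational(1, 439) ≈ 0.0022779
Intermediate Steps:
Function('W')(c) = -2 (Function('W')(c) = Mul(-2, Mul(Add(c, c), Pow(Add(c, c), -1))) = Mul(-2, Mul(Mul(2, c), Pow(Mul(2, c), -1))) = Mul(-2, Mul(Mul(2, c), Mul(Rational(1, 2), Pow(c, -1)))) = Mul(-2, 1) = -2)
Pow(Add(Pow(-21, 2), Function('W')(l)), -1) = Pow(Add(Pow(-21, 2), -2), -1) = Pow(Add(441, -2), -1) = Pow(439, -1) = Rational(1, 439)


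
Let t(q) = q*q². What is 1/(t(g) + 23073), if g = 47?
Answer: 1/126896 ≈ 7.8805e-6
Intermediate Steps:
t(q) = q³
1/(t(g) + 23073) = 1/(47³ + 23073) = 1/(103823 + 23073) = 1/126896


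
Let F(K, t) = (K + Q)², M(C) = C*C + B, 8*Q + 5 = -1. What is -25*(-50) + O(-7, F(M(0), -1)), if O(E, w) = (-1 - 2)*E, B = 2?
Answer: 1271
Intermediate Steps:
Q = -¾ (Q = -5/8 + (⅛)*(-1) = -5/8 - ⅛ = -¾ ≈ -0.75000)
M(C) = 2 + C² (M(C) = C*C + 2 = C² + 2 = 2 + C²)
F(K, t) = (-¾ + K)² (F(K, t) = (K - ¾)² = (-¾ + K)²)
O(E, w) = -3*E
-25*(-50) + O(-7, F(M(0), -1)) = -25*(-50) - 3*(-7) = 1250 + 21 = 1271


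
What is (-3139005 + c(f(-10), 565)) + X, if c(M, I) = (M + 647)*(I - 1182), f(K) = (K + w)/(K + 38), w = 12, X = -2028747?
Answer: -77937931/14 ≈ -5.5670e+6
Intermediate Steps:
f(K) = (12 + K)/(38 + K) (f(K) = (K + 12)/(K + 38) = (12 + K)/(38 + K))
c(M, I) = (-1182 + I)*(647 + M) (c(M, I) = (647 + M)*(-1182 + I) = (-1182 + I)*(647 + M))
(-3139005 + c(f(-10), 565)) + X = (-3139005 + (-764754 - 1182*(12 - 10)/(38 - 10) + 647*565 + 565*((12 - 10)/(38 - 10)))) - 2028747 = (-3139005 + (-764754 - 1182*2/28 + 365555 + 565*(2/28))) - 2028747 = (-3139005 + (-764754 - 591*2/14 + 365555 + 565*((1/28)*2))) - 2028747 = (-3139005 + (-764754 - 1182*1/14 + 365555 + 565*(1/14))) - 2028747 = (-3139005 + (-764754 - 591/7 + 365555 + 565/14)) - 2028747 = (-3139005 - 5589403/14) - 2028747 = -49535473/14 - 2028747 = -77937931/14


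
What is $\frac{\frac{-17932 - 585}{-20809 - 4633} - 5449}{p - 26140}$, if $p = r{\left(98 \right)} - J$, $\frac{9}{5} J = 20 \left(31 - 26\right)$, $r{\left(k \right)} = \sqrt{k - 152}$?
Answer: $\frac{73529681602860}{353534284745627} + \frac{33683430663 i \sqrt{6}}{1414137138982508} \approx 0.20798 + 5.8345 \cdot 10^{-5} i$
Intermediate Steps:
$r{\left(k \right)} = \sqrt{-152 + k}$
$J = \frac{500}{9}$ ($J = \frac{5 \cdot 20 \left(31 - 26\right)}{9} = \frac{5 \cdot 20 \cdot 5}{9} = \frac{5}{9} \cdot 100 = \frac{500}{9} \approx 55.556$)
$p = - \frac{500}{9} + 3 i \sqrt{6}$ ($p = \sqrt{-152 + 98} - \frac{500}{9} = \sqrt{-54} - \frac{500}{9} = 3 i \sqrt{6} - \frac{500}{9} = - \frac{500}{9} + 3 i \sqrt{6} \approx -55.556 + 7.3485 i$)
$\frac{\frac{-17932 - 585}{-20809 - 4633} - 5449}{p - 26140} = \frac{\frac{-17932 - 585}{-20809 - 4633} - 5449}{\left(- \frac{500}{9} + 3 i \sqrt{6}\right) - 26140} = \frac{- \frac{18517}{-25442} - 5449}{- \frac{235760}{9} + 3 i \sqrt{6}} = \frac{\left(-18517\right) \left(- \frac{1}{25442}\right) - 5449}{- \frac{235760}{9} + 3 i \sqrt{6}} = \frac{\frac{18517}{25442} - 5449}{- \frac{235760}{9} + 3 i \sqrt{6}} = - \frac{138614941}{25442 \left(- \frac{235760}{9} + 3 i \sqrt{6}\right)}$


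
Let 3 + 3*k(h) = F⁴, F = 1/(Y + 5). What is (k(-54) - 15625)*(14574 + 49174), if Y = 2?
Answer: -7175097300596/7203 ≈ -9.9613e+8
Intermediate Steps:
F = ⅐ (F = 1/(2 + 5) = 1/7 = ⅐ ≈ 0.14286)
k(h) = -7202/7203 (k(h) = -1 + (⅐)⁴/3 = -1 + (⅓)*(1/2401) = -1 + 1/7203 = -7202/7203)
(k(-54) - 15625)*(14574 + 49174) = (-7202/7203 - 15625)*(14574 + 49174) = -112554077/7203*63748 = -7175097300596/7203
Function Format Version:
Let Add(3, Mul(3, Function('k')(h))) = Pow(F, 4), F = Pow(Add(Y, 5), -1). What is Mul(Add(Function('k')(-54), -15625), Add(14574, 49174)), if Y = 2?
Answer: Rational(-7175097300596, 7203) ≈ -9.9613e+8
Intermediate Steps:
F = Rational(1, 7) (F = Pow(Add(2, 5), -1) = Pow(7, -1) = Rational(1, 7) ≈ 0.14286)
Function('k')(h) = Rational(-7202, 7203) (Function('k')(h) = Add(-1, Mul(Rational(1, 3), Pow(Rational(1, 7), 4))) = Add(-1, Mul(Rational(1, 3), Rational(1, 2401))) = Add(-1, Rational(1, 7203)) = Rational(-7202, 7203))
Mul(Add(Function('k')(-54), -15625), Add(14574, 49174)) = Mul(Add(Rational(-7202, 7203), -15625), Add(14574, 49174)) = Mul(Rational(-112554077, 7203), 63748) = Rational(-7175097300596, 7203)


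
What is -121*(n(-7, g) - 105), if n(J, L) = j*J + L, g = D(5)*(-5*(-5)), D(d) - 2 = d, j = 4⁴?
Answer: 208362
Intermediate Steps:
j = 256
D(d) = 2 + d
g = 175 (g = (2 + 5)*(-5*(-5)) = 7*25 = 175)
n(J, L) = L + 256*J (n(J, L) = 256*J + L = L + 256*J)
-121*(n(-7, g) - 105) = -121*((175 + 256*(-7)) - 105) = -121*((175 - 1792) - 105) = -121*(-1617 - 105) = -121*(-1722) = 208362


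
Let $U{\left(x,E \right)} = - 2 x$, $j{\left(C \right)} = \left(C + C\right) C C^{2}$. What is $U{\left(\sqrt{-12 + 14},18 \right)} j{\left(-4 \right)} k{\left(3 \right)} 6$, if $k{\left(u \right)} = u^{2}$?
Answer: $- 55296 \sqrt{2} \approx -78200.0$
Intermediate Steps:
$j{\left(C \right)} = 2 C^{4}$ ($j{\left(C \right)} = 2 C C^{3} = 2 C^{4}$)
$U{\left(\sqrt{-12 + 14},18 \right)} j{\left(-4 \right)} k{\left(3 \right)} 6 = - 2 \sqrt{-12 + 14} \cdot 2 \left(-4\right)^{4} \cdot 3^{2} \cdot 6 = - 2 \sqrt{2} \cdot 2 \cdot 256 \cdot 9 \cdot 6 = - 2 \sqrt{2} \cdot 512 \cdot 9 \cdot 6 = - 2 \sqrt{2} \cdot 4608 \cdot 6 = - 2 \sqrt{2} \cdot 27648 = - 55296 \sqrt{2}$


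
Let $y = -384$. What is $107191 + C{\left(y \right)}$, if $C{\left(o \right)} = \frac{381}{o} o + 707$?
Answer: $108279$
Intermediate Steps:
$C{\left(o \right)} = 1088$ ($C{\left(o \right)} = 381 + 707 = 1088$)
$107191 + C{\left(y \right)} = 107191 + 1088 = 108279$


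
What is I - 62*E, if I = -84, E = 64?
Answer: -4052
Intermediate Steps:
I - 62*E = -84 - 62*64 = -84 - 3968 = -4052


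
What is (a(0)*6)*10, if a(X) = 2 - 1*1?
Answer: 60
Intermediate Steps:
a(X) = 1 (a(X) = 2 - 1 = 1)
(a(0)*6)*10 = (1*6)*10 = 6*10 = 60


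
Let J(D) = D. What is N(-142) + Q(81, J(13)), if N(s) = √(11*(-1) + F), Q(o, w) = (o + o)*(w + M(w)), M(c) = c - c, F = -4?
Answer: 2106 + I*√15 ≈ 2106.0 + 3.873*I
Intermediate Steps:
M(c) = 0
Q(o, w) = 2*o*w (Q(o, w) = (o + o)*(w + 0) = (2*o)*w = 2*o*w)
N(s) = I*√15 (N(s) = √(11*(-1) - 4) = √(-11 - 4) = √(-15) = I*√15)
N(-142) + Q(81, J(13)) = I*√15 + 2*81*13 = I*√15 + 2106 = 2106 + I*√15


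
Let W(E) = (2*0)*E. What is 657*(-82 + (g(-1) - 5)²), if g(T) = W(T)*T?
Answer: -37449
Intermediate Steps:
W(E) = 0 (W(E) = 0*E = 0)
g(T) = 0 (g(T) = 0*T = 0)
657*(-82 + (g(-1) - 5)²) = 657*(-82 + (0 - 5)²) = 657*(-82 + (-5)²) = 657*(-82 + 25) = 657*(-57) = -37449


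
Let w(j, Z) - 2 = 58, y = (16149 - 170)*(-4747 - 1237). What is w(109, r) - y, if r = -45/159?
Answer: 95618396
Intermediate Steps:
r = -15/53 (r = -45*1/159 = -15/53 ≈ -0.28302)
y = -95618336 (y = 15979*(-5984) = -95618336)
w(j, Z) = 60 (w(j, Z) = 2 + 58 = 60)
w(109, r) - y = 60 - 1*(-95618336) = 60 + 95618336 = 95618396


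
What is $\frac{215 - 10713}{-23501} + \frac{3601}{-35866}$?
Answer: $\frac{291894167}{842886866} \approx 0.3463$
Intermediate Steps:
$\frac{215 - 10713}{-23501} + \frac{3601}{-35866} = \left(215 - 10713\right) \left(- \frac{1}{23501}\right) + 3601 \left(- \frac{1}{35866}\right) = \left(-10498\right) \left(- \frac{1}{23501}\right) - \frac{3601}{35866} = \frac{10498}{23501} - \frac{3601}{35866} = \frac{291894167}{842886866}$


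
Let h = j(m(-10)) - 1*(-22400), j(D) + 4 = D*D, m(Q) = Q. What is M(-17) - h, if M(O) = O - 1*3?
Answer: -22516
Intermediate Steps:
M(O) = -3 + O (M(O) = O - 3 = -3 + O)
j(D) = -4 + D² (j(D) = -4 + D*D = -4 + D²)
h = 22496 (h = (-4 + (-10)²) - 1*(-22400) = (-4 + 100) + 22400 = 96 + 22400 = 22496)
M(-17) - h = (-3 - 17) - 1*22496 = -20 - 22496 = -22516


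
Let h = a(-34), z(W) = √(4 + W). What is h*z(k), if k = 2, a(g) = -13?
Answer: -13*√6 ≈ -31.843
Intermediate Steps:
h = -13
h*z(k) = -13*√(4 + 2) = -13*√6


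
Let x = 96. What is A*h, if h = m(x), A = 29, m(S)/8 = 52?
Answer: 12064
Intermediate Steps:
m(S) = 416 (m(S) = 8*52 = 416)
h = 416
A*h = 29*416 = 12064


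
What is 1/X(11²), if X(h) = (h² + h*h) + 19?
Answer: 1/29301 ≈ 3.4129e-5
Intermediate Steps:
X(h) = 19 + 2*h² (X(h) = (h² + h²) + 19 = 2*h² + 19 = 19 + 2*h²)
1/X(11²) = 1/(19 + 2*(11²)²) = 1/(19 + 2*121²) = 1/(19 + 2*14641) = 1/(19 + 29282) = 1/29301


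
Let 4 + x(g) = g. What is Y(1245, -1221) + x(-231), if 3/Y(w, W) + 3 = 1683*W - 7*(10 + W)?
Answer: -480920218/2046469 ≈ -235.00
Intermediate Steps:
x(g) = -4 + g
Y(w, W) = 3/(-73 + 1676*W) (Y(w, W) = 3/(-3 + (1683*W - 7*(10 + W))) = 3/(-3 + (1683*W + (-70 - 7*W))) = 3/(-3 + (-70 + 1676*W)) = 3/(-73 + 1676*W))
Y(1245, -1221) + x(-231) = 3/(-73 + 1676*(-1221)) + (-4 - 231) = 3/(-73 - 2046396) - 235 = 3/(-2046469) - 235 = 3*(-1/2046469) - 235 = -3/2046469 - 235 = -480920218/2046469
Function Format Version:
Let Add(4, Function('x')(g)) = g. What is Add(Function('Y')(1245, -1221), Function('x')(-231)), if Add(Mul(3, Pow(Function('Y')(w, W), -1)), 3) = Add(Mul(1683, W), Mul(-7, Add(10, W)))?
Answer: Rational(-480920218, 2046469) ≈ -235.00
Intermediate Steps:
Function('x')(g) = Add(-4, g)
Function('Y')(w, W) = Mul(3, Pow(Add(-73, Mul(1676, W)), -1)) (Function('Y')(w, W) = Mul(3, Pow(Add(-3, Add(Mul(1683, W), Mul(-7, Add(10, W)))), -1)) = Mul(3, Pow(Add(-3, Add(Mul(1683, W), Add(-70, Mul(-7, W)))), -1)) = Mul(3, Pow(Add(-3, Add(-70, Mul(1676, W))), -1)) = Mul(3, Pow(Add(-73, Mul(1676, W)), -1)))
Add(Function('Y')(1245, -1221), Function('x')(-231)) = Add(Mul(3, Pow(Add(-73, Mul(1676, -1221)), -1)), Add(-4, -231)) = Add(Mul(3, Pow(Add(-73, -2046396), -1)), -235) = Add(Mul(3, Pow(-2046469, -1)), -235) = Add(Mul(3, Rational(-1, 2046469)), -235) = Add(Rational(-3, 2046469), -235) = Rational(-480920218, 2046469)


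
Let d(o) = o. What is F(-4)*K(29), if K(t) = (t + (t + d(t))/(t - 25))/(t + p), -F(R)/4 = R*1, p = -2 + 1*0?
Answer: 232/9 ≈ 25.778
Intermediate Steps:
p = -2 (p = -2 + 0 = -2)
F(R) = -4*R
K(t) = (t + 2*t/(-25 + t))/(-2 + t) (K(t) = (t + (t + t)/(t - 25))/(t - 2) = (t + (2*t)/(-25 + t))/(-2 + t) = (t + 2*t/(-25 + t))/(-2 + t))
F(-4)*K(29) = (-4*(-4))*(29*(-23 + 29)/(50 + 29² - 27*29)) = 16*(29*6/(50 + 841 - 783)) = 16*(29*6/108) = 16*(29*(1/108)*6) = 16*(29/18) = 232/9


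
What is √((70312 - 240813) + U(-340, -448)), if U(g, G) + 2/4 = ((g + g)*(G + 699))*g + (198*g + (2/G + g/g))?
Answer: √181240038098/56 ≈ 7602.2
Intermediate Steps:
U(g, G) = ½ + 2/G + 198*g + 2*g²*(699 + G) (U(g, G) = -½ + (((g + g)*(G + 699))*g + (198*g + (2/G + g/g))) = -½ + (((2*g)*(699 + G))*g + (198*g + (2/G + 1))) = -½ + ((2*g*(699 + G))*g + (198*g + (1 + 2/G))) = -½ + (2*g²*(699 + G) + (1 + 2/G + 198*g)) = -½ + (1 + 2/G + 198*g + 2*g²*(699 + G)) = ½ + 2/G + 198*g + 2*g²*(699 + G))
√((70312 - 240813) + U(-340, -448)) = √((70312 - 240813) + (½ + 2/(-448) + 198*(-340) + 1398*(-340)² + 2*(-448)*(-340)²)) = √(-170501 + (½ + 2*(-1/448) - 67320 + 1398*115600 + 2*(-448)*115600)) = √(-170501 + (½ - 1/224 - 67320 + 161608800 - 103577600)) = √(-170501 + 12983909231/224) = √(12945717007/224) = √181240038098/56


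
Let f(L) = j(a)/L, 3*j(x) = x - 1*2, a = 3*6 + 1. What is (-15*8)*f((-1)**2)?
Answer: -680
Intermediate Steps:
a = 19 (a = 18 + 1 = 19)
j(x) = -2/3 + x/3 (j(x) = (x - 1*2)/3 = (x - 2)/3 = (-2 + x)/3 = -2/3 + x/3)
f(L) = 17/(3*L) (f(L) = (-2/3 + (1/3)*19)/L = (-2/3 + 19/3)/L = 17/(3*L))
(-15*8)*f((-1)**2) = (-15*8)*(17/(3*((-1)**2))) = -680/1 = -680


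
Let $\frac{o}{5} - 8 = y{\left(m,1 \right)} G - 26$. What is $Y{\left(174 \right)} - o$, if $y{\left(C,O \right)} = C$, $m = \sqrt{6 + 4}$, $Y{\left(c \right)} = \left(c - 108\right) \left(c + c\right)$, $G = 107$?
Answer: $23058 - 535 \sqrt{10} \approx 21366.0$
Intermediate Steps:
$Y{\left(c \right)} = 2 c \left(-108 + c\right)$ ($Y{\left(c \right)} = \left(-108 + c\right) 2 c = 2 c \left(-108 + c\right)$)
$m = \sqrt{10} \approx 3.1623$
$o = -90 + 535 \sqrt{10}$ ($o = 40 + 5 \left(\sqrt{10} \cdot 107 - 26\right) = 40 + 5 \left(107 \sqrt{10} - 26\right) = 40 + 5 \left(-26 + 107 \sqrt{10}\right) = 40 - \left(130 - 535 \sqrt{10}\right) = -90 + 535 \sqrt{10} \approx 1601.8$)
$Y{\left(174 \right)} - o = 2 \cdot 174 \left(-108 + 174\right) - \left(-90 + 535 \sqrt{10}\right) = 2 \cdot 174 \cdot 66 + \left(90 - 535 \sqrt{10}\right) = 22968 + \left(90 - 535 \sqrt{10}\right) = 23058 - 535 \sqrt{10}$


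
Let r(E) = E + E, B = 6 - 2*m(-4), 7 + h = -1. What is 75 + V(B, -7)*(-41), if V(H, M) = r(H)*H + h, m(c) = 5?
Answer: -909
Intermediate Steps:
h = -8 (h = -7 - 1 = -8)
B = -4 (B = 6 - 2*5 = 6 - 10 = -4)
r(E) = 2*E
V(H, M) = -8 + 2*H² (V(H, M) = (2*H)*H - 8 = 2*H² - 8 = -8 + 2*H²)
75 + V(B, -7)*(-41) = 75 + (-8 + 2*(-4)²)*(-41) = 75 + (-8 + 2*16)*(-41) = 75 + (-8 + 32)*(-41) = 75 + 24*(-41) = 75 - 984 = -909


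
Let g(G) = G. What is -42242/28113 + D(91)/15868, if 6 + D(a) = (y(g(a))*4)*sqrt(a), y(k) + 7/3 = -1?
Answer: -335232367/223048542 - 10*sqrt(91)/11901 ≈ -1.5110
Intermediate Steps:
y(k) = -10/3 (y(k) = -7/3 - 1 = -10/3)
D(a) = -6 - 40*sqrt(a)/3 (D(a) = -6 + (-10/3*4)*sqrt(a) = -6 - 40*sqrt(a)/3)
-42242/28113 + D(91)/15868 = -42242/28113 + (-6 - 40*sqrt(91)/3)/15868 = -42242*1/28113 + (-6 - 40*sqrt(91)/3)*(1/15868) = -42242/28113 + (-3/7934 - 10*sqrt(91)/11901) = -335232367/223048542 - 10*sqrt(91)/11901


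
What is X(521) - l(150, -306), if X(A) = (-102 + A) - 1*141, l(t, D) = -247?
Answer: 525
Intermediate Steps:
X(A) = -243 + A (X(A) = (-102 + A) - 141 = -243 + A)
X(521) - l(150, -306) = (-243 + 521) - 1*(-247) = 278 + 247 = 525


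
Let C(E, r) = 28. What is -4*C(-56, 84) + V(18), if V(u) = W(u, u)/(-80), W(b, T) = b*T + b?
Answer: -4651/40 ≈ -116.28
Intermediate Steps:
W(b, T) = b + T*b (W(b, T) = T*b + b = b + T*b)
V(u) = -u*(1 + u)/80 (V(u) = (u*(1 + u))/(-80) = (u*(1 + u))*(-1/80) = -u*(1 + u)/80)
-4*C(-56, 84) + V(18) = -4*28 - 1/80*18*(1 + 18) = -112 - 1/80*18*19 = -112 - 171/40 = -4651/40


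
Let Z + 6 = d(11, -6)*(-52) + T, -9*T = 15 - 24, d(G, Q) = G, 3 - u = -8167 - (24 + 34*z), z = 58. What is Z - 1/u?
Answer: -5865783/10166 ≈ -577.00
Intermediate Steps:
u = 10166 (u = 3 - (-8167 - (24 + 34*58)) = 3 - (-8167 - (24 + 1972)) = 3 - (-8167 - 1*1996) = 3 - (-8167 - 1996) = 3 - 1*(-10163) = 3 + 10163 = 10166)
T = 1 (T = -(15 - 24)/9 = -⅑*(-9) = 1)
Z = -577 (Z = -6 + (11*(-52) + 1) = -6 + (-572 + 1) = -6 - 571 = -577)
Z - 1/u = -577 - 1/10166 = -5865783/10166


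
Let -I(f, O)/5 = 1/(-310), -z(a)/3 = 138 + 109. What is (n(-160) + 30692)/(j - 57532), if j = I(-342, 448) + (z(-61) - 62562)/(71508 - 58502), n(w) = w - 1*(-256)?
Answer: -6206645284/11599026421 ≈ -0.53510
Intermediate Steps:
z(a) = -741 (z(a) = -3*(138 + 109) = -3*247 = -741)
n(w) = 256 + w (n(w) = w + 256 = 256 + w)
I(f, O) = 1/62 (I(f, O) = -5/(-310) = -5*(-1/310) = 1/62)
j = -977945/201593 (j = 1/62 + (-741 - 62562)/(71508 - 58502) = 1/62 - 63303/13006 = -977945/201593 ≈ -4.8511)
(n(-160) + 30692)/(j - 57532) = ((256 - 160) + 30692)/(-977945/201593 - 57532) = (96 + 30692)/(-11599026421/201593) = 30788*(-201593/11599026421) = -6206645284/11599026421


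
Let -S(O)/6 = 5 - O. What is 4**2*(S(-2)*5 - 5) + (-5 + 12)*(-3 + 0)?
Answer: -3461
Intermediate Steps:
S(O) = -30 + 6*O (S(O) = -6*(5 - O) = -30 + 6*O)
4**2*(S(-2)*5 - 5) + (-5 + 12)*(-3 + 0) = 4**2*((-30 + 6*(-2))*5 - 5) + (-5 + 12)*(-3 + 0) = 16*((-30 - 12)*5 - 5) + 7*(-3) = 16*(-42*5 - 5) - 21 = 16*(-210 - 5) - 21 = 16*(-215) - 21 = -3440 - 21 = -3461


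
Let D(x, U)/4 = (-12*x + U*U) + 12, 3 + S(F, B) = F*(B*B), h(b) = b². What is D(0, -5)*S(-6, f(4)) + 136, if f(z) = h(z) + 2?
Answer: -288020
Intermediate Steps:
f(z) = 2 + z² (f(z) = z² + 2 = 2 + z²)
S(F, B) = -3 + F*B² (S(F, B) = -3 + F*(B*B) = -3 + F*B²)
D(x, U) = 48 - 48*x + 4*U² (D(x, U) = 4*((-12*x + U*U) + 12) = 4*((-12*x + U²) + 12) = 4*((U² - 12*x) + 12) = 4*(12 + U² - 12*x) = 48 - 48*x + 4*U²)
D(0, -5)*S(-6, f(4)) + 136 = (48 - 48*0 + 4*(-5)²)*(-3 - 6*(2 + 4²)²) + 136 = (48 + 0 + 4*25)*(-3 - 6*(2 + 16)²) + 136 = (48 + 0 + 100)*(-3 - 6*18²) + 136 = 148*(-3 - 6*324) + 136 = 148*(-3 - 1944) + 136 = 148*(-1947) + 136 = -288156 + 136 = -288020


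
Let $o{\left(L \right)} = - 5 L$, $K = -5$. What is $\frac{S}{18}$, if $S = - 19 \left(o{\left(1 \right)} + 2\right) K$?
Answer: $- \frac{95}{6} \approx -15.833$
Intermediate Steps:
$S = -285$ ($S = - 19 \left(\left(-5\right) 1 + 2\right) \left(-5\right) = - 19 \left(-5 + 2\right) \left(-5\right) = - 19 \left(\left(-3\right) \left(-5\right)\right) = \left(-19\right) 15 = -285$)
$\frac{S}{18} = - \frac{285}{18} = \left(-285\right) \frac{1}{18} = - \frac{95}{6}$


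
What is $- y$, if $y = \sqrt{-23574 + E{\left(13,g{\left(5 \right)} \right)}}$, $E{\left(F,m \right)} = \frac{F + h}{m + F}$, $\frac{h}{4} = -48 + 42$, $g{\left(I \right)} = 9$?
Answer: $- \frac{i \sqrt{94298}}{2} \approx - 153.54 i$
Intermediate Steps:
$h = -24$ ($h = 4 \left(-48 + 42\right) = 4 \left(-6\right) = -24$)
$E{\left(F,m \right)} = \frac{-24 + F}{F + m}$ ($E{\left(F,m \right)} = \frac{F - 24}{m + F} = \frac{-24 + F}{F + m}$)
$y = \frac{i \sqrt{94298}}{2}$ ($y = \sqrt{-23574 + \frac{-24 + 13}{13 + 9}} = \sqrt{-23574 + \frac{1}{22} \left(-11\right)} = \sqrt{-23574 - \frac{1}{2}} = \sqrt{- \frac{47149}{2}} = \frac{i \sqrt{94298}}{2} \approx 153.54 i$)
$- y = - \frac{i \sqrt{94298}}{2}$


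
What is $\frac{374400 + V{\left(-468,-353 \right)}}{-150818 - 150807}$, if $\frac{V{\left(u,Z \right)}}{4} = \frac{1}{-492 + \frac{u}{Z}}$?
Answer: $- \frac{16212268447}{13060965750} \approx -1.2413$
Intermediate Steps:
$V{\left(u,Z \right)} = \frac{4}{-492 + \frac{u}{Z}}$
$\frac{374400 + V{\left(-468,-353 \right)}}{-150818 - 150807} = \frac{374400 + 4 \left(-353\right) \frac{1}{-468 - -173676}}{-150818 - 150807} = \frac{374400 + 4 \left(-353\right) \frac{1}{-468 + 173676}}{-301625} = \left(374400 + 4 \left(-353\right) \frac{1}{173208}\right) \left(- \frac{1}{301625}\right) = \left(374400 - \frac{353}{43302}\right) \left(- \frac{1}{301625}\right) = \frac{16212268447}{43302} \left(- \frac{1}{301625}\right) = - \frac{16212268447}{13060965750}$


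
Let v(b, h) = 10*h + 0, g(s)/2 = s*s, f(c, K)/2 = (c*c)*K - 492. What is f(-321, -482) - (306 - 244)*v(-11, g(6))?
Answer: -99377148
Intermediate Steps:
f(c, K) = -984 + 2*K*c**2 (f(c, K) = 2*((c*c)*K - 492) = 2*(c**2*K - 492) = 2*(K*c**2 - 492) = 2*(-492 + K*c**2) = -984 + 2*K*c**2)
g(s) = 2*s**2 (g(s) = 2*(s*s) = 2*s**2)
v(b, h) = 10*h
f(-321, -482) - (306 - 244)*v(-11, g(6)) = (-984 + 2*(-482)*(-321)**2) - (306 - 244)*10*(2*6**2) = (-984 + 2*(-482)*103041) - 62*10*(2*36) = (-984 - 99331524) - 62*10*72 = -99332508 - 62*720 = -99332508 - 1*44640 = -99332508 - 44640 = -99377148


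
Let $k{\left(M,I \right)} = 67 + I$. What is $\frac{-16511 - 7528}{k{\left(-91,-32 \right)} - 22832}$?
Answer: $\frac{2671}{2533} \approx 1.0545$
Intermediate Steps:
$\frac{-16511 - 7528}{k{\left(-91,-32 \right)} - 22832} = \frac{-16511 - 7528}{\left(67 - 32\right) - 22832} = \frac{-16511 - 7528}{35 - 22832} = \frac{-16511 - 7528}{-22797} = \left(-24039\right) \left(- \frac{1}{22797}\right) = \frac{2671}{2533}$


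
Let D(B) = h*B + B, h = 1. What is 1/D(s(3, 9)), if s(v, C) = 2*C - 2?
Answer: 1/32 ≈ 0.031250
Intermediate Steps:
s(v, C) = -2 + 2*C
D(B) = 2*B (D(B) = 1*B + B = B + B = 2*B)
1/D(s(3, 9)) = 1/(2*(-2 + 2*9)) = 1/(2*(-2 + 18)) = 1/(2*16) = 1/32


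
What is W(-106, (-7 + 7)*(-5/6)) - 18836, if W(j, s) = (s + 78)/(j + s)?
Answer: -998347/53 ≈ -18837.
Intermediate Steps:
W(j, s) = (78 + s)/(j + s)
W(-106, (-7 + 7)*(-5/6)) - 18836 = (78 + (-7 + 7)*(-5/6))/(-106 + (-7 + 7)*(-5/6)) - 18836 = (78 + 0*(-5*⅙))/(-106 + 0*(-5*⅙)) - 18836 = (78 + 0*(-⅚))/(-106 + 0*(-⅚)) - 18836 = (78 + 0)/(-106 + 0) - 18836 = 78/(-106) - 18836 = -1/106*78 - 18836 = -39/53 - 18836 = -998347/53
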